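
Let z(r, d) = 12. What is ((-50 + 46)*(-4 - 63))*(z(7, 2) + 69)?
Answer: 21708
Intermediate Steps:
((-50 + 46)*(-4 - 63))*(z(7, 2) + 69) = ((-50 + 46)*(-4 - 63))*(12 + 69) = -4*(-67)*81 = 268*81 = 21708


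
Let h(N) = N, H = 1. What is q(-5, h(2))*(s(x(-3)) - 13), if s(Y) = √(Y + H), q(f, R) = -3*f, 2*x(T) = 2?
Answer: -195 + 15*√2 ≈ -173.79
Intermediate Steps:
x(T) = 1 (x(T) = (½)*2 = 1)
s(Y) = √(1 + Y) (s(Y) = √(Y + 1) = √(1 + Y))
q(-5, h(2))*(s(x(-3)) - 13) = (-3*(-5))*(√(1 + 1) - 13) = 15*(√2 - 13) = 15*(-13 + √2) = -195 + 15*√2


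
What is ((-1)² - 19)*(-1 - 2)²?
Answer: -162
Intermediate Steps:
((-1)² - 19)*(-1 - 2)² = (1 - 19)*(-3)² = -18*9 = -162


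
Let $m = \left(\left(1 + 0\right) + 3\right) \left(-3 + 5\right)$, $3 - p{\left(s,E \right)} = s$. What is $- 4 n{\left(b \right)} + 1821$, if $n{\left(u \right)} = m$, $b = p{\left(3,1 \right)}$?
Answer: $1789$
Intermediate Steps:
$p{\left(s,E \right)} = 3 - s$
$b = 0$ ($b = 3 - 3 = 0$)
$m = 8$ ($m = \left(1 + 3\right) 2 = 4 \cdot 2 = 8$)
$n{\left(u \right)} = 8$
$- 4 n{\left(b \right)} + 1821 = \left(-4\right) 8 + 1821 = -32 + 1821 = 1789$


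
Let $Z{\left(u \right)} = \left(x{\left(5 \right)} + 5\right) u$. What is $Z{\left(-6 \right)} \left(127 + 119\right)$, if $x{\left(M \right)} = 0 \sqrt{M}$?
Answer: $-7380$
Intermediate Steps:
$x{\left(M \right)} = 0$
$Z{\left(u \right)} = 5 u$ ($Z{\left(u \right)} = \left(0 + 5\right) u = 5 u$)
$Z{\left(-6 \right)} \left(127 + 119\right) = 5 \left(-6\right) \left(127 + 119\right) = \left(-30\right) 246 = -7380$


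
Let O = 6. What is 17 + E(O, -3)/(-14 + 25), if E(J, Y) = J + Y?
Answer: 190/11 ≈ 17.273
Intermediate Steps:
17 + E(O, -3)/(-14 + 25) = 17 + (6 - 3)/(-14 + 25) = 17 + 3/11 = 190/11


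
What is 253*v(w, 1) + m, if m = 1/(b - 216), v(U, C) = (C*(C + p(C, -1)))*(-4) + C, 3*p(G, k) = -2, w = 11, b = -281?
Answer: -125744/1491 ≈ -84.335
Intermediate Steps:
p(G, k) = -2/3 (p(G, k) = (1/3)*(-2) = -2/3)
v(U, C) = C - 4*C*(-2/3 + C) (v(U, C) = (C*(C - 2/3))*(-4) + C = (C*(-2/3 + C))*(-4) + C = -4*C*(-2/3 + C) + C = C - 4*C*(-2/3 + C))
m = -1/497 (m = 1/(-281 - 216) = 1/(-497) = -1/497 ≈ -0.0020121)
253*v(w, 1) + m = 253*((1/3)*1*(11 - 12*1)) - 1/497 = 253*((1/3)*1*(11 - 12)) - 1/497 = 253*((1/3)*1*(-1)) - 1/497 = 253*(-1/3) - 1/497 = -253/3 - 1/497 = -125744/1491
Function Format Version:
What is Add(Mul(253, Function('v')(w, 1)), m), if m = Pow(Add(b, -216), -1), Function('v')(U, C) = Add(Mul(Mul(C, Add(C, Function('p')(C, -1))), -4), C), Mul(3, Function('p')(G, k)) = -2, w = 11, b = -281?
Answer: Rational(-125744, 1491) ≈ -84.335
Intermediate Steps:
Function('p')(G, k) = Rational(-2, 3) (Function('p')(G, k) = Mul(Rational(1, 3), -2) = Rational(-2, 3))
Function('v')(U, C) = Add(C, Mul(-4, C, Add(Rational(-2, 3), C))) (Function('v')(U, C) = Add(Mul(Mul(C, Add(C, Rational(-2, 3))), -4), C) = Add(Mul(Mul(C, Add(Rational(-2, 3), C)), -4), C) = Add(Mul(-4, C, Add(Rational(-2, 3), C)), C) = Add(C, Mul(-4, C, Add(Rational(-2, 3), C))))
m = Rational(-1, 497) (m = Pow(Add(-281, -216), -1) = Pow(-497, -1) = Rational(-1, 497) ≈ -0.0020121)
Add(Mul(253, Function('v')(w, 1)), m) = Add(Mul(253, Mul(Rational(1, 3), 1, Add(11, Mul(-12, 1)))), Rational(-1, 497)) = Add(Mul(253, Mul(Rational(1, 3), 1, Add(11, -12))), Rational(-1, 497)) = Add(Mul(253, Mul(Rational(1, 3), 1, -1)), Rational(-1, 497)) = Add(Mul(253, Rational(-1, 3)), Rational(-1, 497)) = Add(Rational(-253, 3), Rational(-1, 497)) = Rational(-125744, 1491)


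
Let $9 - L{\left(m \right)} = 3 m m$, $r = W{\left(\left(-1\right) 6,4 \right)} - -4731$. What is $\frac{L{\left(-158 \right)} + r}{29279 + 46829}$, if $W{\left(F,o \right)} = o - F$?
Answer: $- \frac{35071}{38054} \approx -0.92161$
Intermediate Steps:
$r = 4741$ ($r = \left(4 - \left(-1\right) 6\right) - -4731 = \left(4 - -6\right) + 4731 = \left(4 + 6\right) + 4731 = 10 + 4731 = 4741$)
$L{\left(m \right)} = 9 - 3 m^{2}$ ($L{\left(m \right)} = 9 - 3 m m = 9 - 3 m^{2}$)
$\frac{L{\left(-158 \right)} + r}{29279 + 46829} = \frac{\left(9 - 3 \left(-158\right)^{2}\right) + 4741}{29279 + 46829} = \frac{\left(9 - 74892\right) + 4741}{76108} = \left(\left(9 - 74892\right) + 4741\right) \frac{1}{76108} = \left(-74883 + 4741\right) \frac{1}{76108} = \left(-70142\right) \frac{1}{76108} = - \frac{35071}{38054}$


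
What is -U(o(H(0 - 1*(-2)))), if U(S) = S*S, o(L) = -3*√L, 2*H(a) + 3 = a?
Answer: 9/2 ≈ 4.5000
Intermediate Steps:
H(a) = -3/2 + a/2
U(S) = S²
-U(o(H(0 - 1*(-2)))) = -(-3*√(-3/2 + (0 - 1*(-2))/2))² = -(-3*√(-3/2 + (0 + 2)/2))² = -(-3*√(-3/2 + (½)*2))² = -(-3*√(-3/2 + 1))² = -(-3*I*√2/2)² = -1*(-9/2) = 9/2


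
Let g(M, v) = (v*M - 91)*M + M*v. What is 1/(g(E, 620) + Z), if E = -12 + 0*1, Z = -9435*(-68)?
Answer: 1/724512 ≈ 1.3802e-6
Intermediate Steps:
Z = 641580
E = -12 (E = -12 + 0 = -12)
g(M, v) = M*v + M*(-91 + M*v) (g(M, v) = (M*v - 91)*M + M*v = (-91 + M*v)*M + M*v = M*(-91 + M*v) + M*v = M*v + M*(-91 + M*v))
1/(g(E, 620) + Z) = 1/(-12*(-91 + 620 - 12*620) + 641580) = 1/(-12*(-91 + 620 - 7440) + 641580) = 1/(-12*(-6911) + 641580) = 1/(82932 + 641580) = 1/724512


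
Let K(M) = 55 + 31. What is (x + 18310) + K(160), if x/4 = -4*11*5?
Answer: 17516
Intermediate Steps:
K(M) = 86
x = -880 (x = 4*(-4*11*5) = 4*(-44*5) = 4*(-220) = -880)
(x + 18310) + K(160) = (-880 + 18310) + 86 = 17430 + 86 = 17516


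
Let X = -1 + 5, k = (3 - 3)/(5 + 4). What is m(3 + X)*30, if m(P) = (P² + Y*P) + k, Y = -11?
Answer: -840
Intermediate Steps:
k = 0 (k = 0/9 = 0*(⅑) = 0)
X = 4
m(P) = P² - 11*P (m(P) = (P² - 11*P) + 0 = P² - 11*P)
m(3 + X)*30 = ((3 + 4)*(-11 + (3 + 4)))*30 = (7*(-11 + 7))*30 = (7*(-4))*30 = -28*30 = -840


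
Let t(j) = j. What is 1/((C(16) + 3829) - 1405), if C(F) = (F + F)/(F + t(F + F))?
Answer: 3/7274 ≈ 0.00041243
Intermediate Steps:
C(F) = ⅔ (C(F) = (F + F)/(F + (F + F)) = (2*F)/(F + 2*F) = (2*F)/((3*F)) = (2*F)*(1/(3*F)) = ⅔)
1/((C(16) + 3829) - 1405) = 1/((⅔ + 3829) - 1405) = 1/(11489/3 - 1405) = 1/(7274/3) = 3/7274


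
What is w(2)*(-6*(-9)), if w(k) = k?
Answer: 108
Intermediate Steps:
w(2)*(-6*(-9)) = 2*(-6*(-9)) = 2*54 = 108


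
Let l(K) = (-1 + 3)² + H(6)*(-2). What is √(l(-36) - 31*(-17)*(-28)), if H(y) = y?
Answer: 2*I*√3691 ≈ 121.51*I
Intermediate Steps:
l(K) = -8 (l(K) = (-1 + 3)² + 6*(-2) = 2² - 12 = 4 - 12 = -8)
√(l(-36) - 31*(-17)*(-28)) = √(-8 - 31*(-17)*(-28)) = √(-8 + 527*(-28)) = √(-8 - 14756) = √(-14764) = 2*I*√3691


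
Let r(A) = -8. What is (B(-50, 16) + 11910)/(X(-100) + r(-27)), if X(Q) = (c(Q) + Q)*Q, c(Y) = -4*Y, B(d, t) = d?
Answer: -2965/7502 ≈ -0.39523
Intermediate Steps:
X(Q) = -3*Q² (X(Q) = (-4*Q + Q)*Q = (-3*Q)*Q = -3*Q²)
(B(-50, 16) + 11910)/(X(-100) + r(-27)) = (-50 + 11910)/(-3*(-100)² - 8) = 11860/(-3*10000 - 8) = 11860/(-30000 - 8) = 11860/(-30008) = 11860*(-1/30008) = -2965/7502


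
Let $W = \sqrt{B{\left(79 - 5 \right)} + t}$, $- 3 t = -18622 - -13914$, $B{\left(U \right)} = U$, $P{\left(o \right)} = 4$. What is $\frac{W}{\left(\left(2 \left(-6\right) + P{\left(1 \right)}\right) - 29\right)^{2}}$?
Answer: $\frac{\sqrt{14790}}{4107} \approx 0.029611$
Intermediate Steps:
$t = \frac{4708}{3}$ ($t = - \frac{-18622 - -13914}{3} = - \frac{-18622 + 13914}{3} = \left(- \frac{1}{3}\right) \left(-4708\right) = \frac{4708}{3} \approx 1569.3$)
$W = \frac{\sqrt{14790}}{3}$ ($W = \sqrt{\left(79 - 5\right) + \frac{4708}{3}} = \sqrt{74 + \frac{4708}{3}} = \sqrt{\frac{4930}{3}} = \frac{\sqrt{14790}}{3} \approx 40.538$)
$\frac{W}{\left(\left(2 \left(-6\right) + P{\left(1 \right)}\right) - 29\right)^{2}} = \frac{\frac{1}{3} \sqrt{14790}}{\left(\left(2 \left(-6\right) + 4\right) - 29\right)^{2}} = \frac{\frac{1}{3} \sqrt{14790}}{\left(\left(-12 + 4\right) - 29\right)^{2}} = \frac{\frac{1}{3} \sqrt{14790}}{\left(-8 - 29\right)^{2}} = \frac{\frac{1}{3} \sqrt{14790}}{\left(-37\right)^{2}} = \frac{\frac{1}{3} \sqrt{14790}}{1369} = \frac{\sqrt{14790}}{3} \cdot \frac{1}{1369} = \frac{\sqrt{14790}}{4107}$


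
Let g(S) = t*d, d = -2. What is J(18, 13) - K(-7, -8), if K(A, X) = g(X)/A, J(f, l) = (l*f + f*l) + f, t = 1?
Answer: 3400/7 ≈ 485.71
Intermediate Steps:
g(S) = -2 (g(S) = 1*(-2) = -2)
J(f, l) = f + 2*f*l (J(f, l) = (f*l + f*l) + f = 2*f*l + f = f + 2*f*l)
K(A, X) = -2/A
J(18, 13) - K(-7, -8) = 18*(1 + 2*13) - (-2)/(-7) = 18*(1 + 26) - (-2)*(-1)/7 = 18*27 - 1*2/7 = 486 - 2/7 = 3400/7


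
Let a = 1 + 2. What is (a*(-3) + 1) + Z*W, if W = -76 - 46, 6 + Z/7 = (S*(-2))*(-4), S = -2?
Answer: 18780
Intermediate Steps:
Z = -154 (Z = -42 + 7*(-2*(-2)*(-4)) = -42 + 7*(4*(-4)) = -42 + 7*(-16) = -42 - 112 = -154)
a = 3
W = -122
(a*(-3) + 1) + Z*W = (3*(-3) + 1) - 154*(-122) = (-9 + 1) + 18788 = -8 + 18788 = 18780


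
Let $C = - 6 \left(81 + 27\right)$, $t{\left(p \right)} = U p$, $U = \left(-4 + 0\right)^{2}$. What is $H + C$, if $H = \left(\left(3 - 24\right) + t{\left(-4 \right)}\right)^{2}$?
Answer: $6577$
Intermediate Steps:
$U = 16$ ($U = \left(-4\right)^{2} = 16$)
$t{\left(p \right)} = 16 p$
$C = -648$ ($C = \left(-6\right) 108 = -648$)
$H = 7225$ ($H = \left(\left(3 - 24\right) + 16 \left(-4\right)\right)^{2} = \left(-21 - 64\right)^{2} = \left(-85\right)^{2} = 7225$)
$H + C = 7225 - 648 = 6577$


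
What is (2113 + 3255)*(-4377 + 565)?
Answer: -20462816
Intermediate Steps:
(2113 + 3255)*(-4377 + 565) = 5368*(-3812) = -20462816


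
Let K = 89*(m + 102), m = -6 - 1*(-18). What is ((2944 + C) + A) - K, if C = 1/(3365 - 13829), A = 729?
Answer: -67733473/10464 ≈ -6473.0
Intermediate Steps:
m = 12 (m = -6 + 18 = 12)
C = -1/10464 (C = 1/(-10464) = -1/10464 ≈ -9.5566e-5)
K = 10146 (K = 89*(12 + 102) = 89*114 = 10146)
((2944 + C) + A) - K = ((2944 - 1/10464) + 729) - 1*10146 = (30806015/10464 + 729) - 10146 = 38434271/10464 - 10146 = -67733473/10464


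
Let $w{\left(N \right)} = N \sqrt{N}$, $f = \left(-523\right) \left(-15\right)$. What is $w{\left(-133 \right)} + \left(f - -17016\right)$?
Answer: $24861 - 133 i \sqrt{133} \approx 24861.0 - 1533.8 i$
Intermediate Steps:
$f = 7845$
$w{\left(N \right)} = N^{\frac{3}{2}}$
$w{\left(-133 \right)} + \left(f - -17016\right) = \left(-133\right)^{\frac{3}{2}} + \left(7845 - -17016\right) = - 133 i \sqrt{133} + \left(7845 + 17016\right) = - 133 i \sqrt{133} + 24861 = 24861 - 133 i \sqrt{133}$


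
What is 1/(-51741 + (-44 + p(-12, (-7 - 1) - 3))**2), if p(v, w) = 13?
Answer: -1/50780 ≈ -1.9693e-5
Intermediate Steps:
1/(-51741 + (-44 + p(-12, (-7 - 1) - 3))**2) = 1/(-51741 + (-44 + 13)**2) = 1/(-51741 + (-31)**2) = 1/(-51741 + 961) = 1/(-50780) = -1/50780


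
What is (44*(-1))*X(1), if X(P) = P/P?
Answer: -44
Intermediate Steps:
X(P) = 1
(44*(-1))*X(1) = (44*(-1))*1 = -44*1 = -44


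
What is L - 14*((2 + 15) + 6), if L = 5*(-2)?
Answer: -332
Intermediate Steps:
L = -10
L - 14*((2 + 15) + 6) = -10 - 14*((2 + 15) + 6) = -10 - 14*(17 + 6) = -10 - 14*23 = -10 - 322 = -332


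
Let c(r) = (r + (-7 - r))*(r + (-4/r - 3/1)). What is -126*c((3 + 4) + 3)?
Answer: 29106/5 ≈ 5821.2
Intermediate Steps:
c(r) = 21 - 7*r + 28/r (c(r) = -7*(r + (-4/r - 3*1)) = -7*(r + (-4/r - 3)) = -7*(r + (-3 - 4/r)) = -7*(-3 + r - 4/r) = 21 - 7*r + 28/r)
-126*c((3 + 4) + 3) = -126*(21 - 7*((3 + 4) + 3) + 28/((3 + 4) + 3)) = -126*(21 - 7*(7 + 3) + 28/(7 + 3)) = -126*(21 - 7*10 + 28/10) = -126*(21 - 70 + 28*(⅒)) = -126*(21 - 70 + 14/5) = -126*(-231/5) = 29106/5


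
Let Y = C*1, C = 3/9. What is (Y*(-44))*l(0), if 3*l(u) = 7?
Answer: -308/9 ≈ -34.222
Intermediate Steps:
l(u) = 7/3 (l(u) = (⅓)*7 = 7/3)
C = ⅓ (C = 3*(⅑) = ⅓ ≈ 0.33333)
Y = ⅓ (Y = (⅓)*1 = ⅓ ≈ 0.33333)
(Y*(-44))*l(0) = ((⅓)*(-44))*(7/3) = -44/3*7/3 = -308/9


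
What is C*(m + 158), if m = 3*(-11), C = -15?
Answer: -1875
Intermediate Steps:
m = -33
C*(m + 158) = -15*(-33 + 158) = -15*125 = -1875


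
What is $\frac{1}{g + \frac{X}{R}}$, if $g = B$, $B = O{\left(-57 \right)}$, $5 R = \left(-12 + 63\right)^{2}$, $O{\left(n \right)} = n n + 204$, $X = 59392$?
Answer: $\frac{2601}{9278213} \approx 0.00028033$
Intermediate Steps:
$O{\left(n \right)} = 204 + n^{2}$ ($O{\left(n \right)} = n^{2} + 204 = 204 + n^{2}$)
$R = \frac{2601}{5}$ ($R = \frac{\left(-12 + 63\right)^{2}}{5} = \frac{51^{2}}{5} = \frac{1}{5} \cdot 2601 = \frac{2601}{5} \approx 520.2$)
$B = 3453$ ($B = 204 + \left(-57\right)^{2} = 204 + 3249 = 3453$)
$g = 3453$
$\frac{1}{g + \frac{X}{R}} = \frac{1}{3453 + \frac{59392}{\frac{2601}{5}}} = \frac{1}{3453 + 59392 \cdot \frac{5}{2601}} = \frac{1}{3453 + \frac{296960}{2601}} = \frac{1}{\frac{9278213}{2601}} = \frac{2601}{9278213}$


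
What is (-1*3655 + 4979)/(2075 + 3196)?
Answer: 1324/5271 ≈ 0.25119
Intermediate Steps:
(-1*3655 + 4979)/(2075 + 3196) = (-3655 + 4979)/5271 = 1324*(1/5271) = 1324/5271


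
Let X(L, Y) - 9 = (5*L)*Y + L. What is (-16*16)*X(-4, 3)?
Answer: 14080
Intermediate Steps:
X(L, Y) = 9 + L + 5*L*Y (X(L, Y) = 9 + ((5*L)*Y + L) = 9 + (5*L*Y + L) = 9 + (L + 5*L*Y) = 9 + L + 5*L*Y)
(-16*16)*X(-4, 3) = (-16*16)*(9 - 4 + 5*(-4)*3) = -256*(9 - 4 - 60) = -256*(-55) = 14080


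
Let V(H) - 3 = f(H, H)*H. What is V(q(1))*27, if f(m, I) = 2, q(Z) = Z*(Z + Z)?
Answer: 189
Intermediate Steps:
q(Z) = 2*Z**2 (q(Z) = Z*(2*Z) = 2*Z**2)
V(H) = 3 + 2*H
V(q(1))*27 = (3 + 2*(2*1**2))*27 = (3 + 2*(2*1))*27 = (3 + 2*2)*27 = (3 + 4)*27 = 7*27 = 189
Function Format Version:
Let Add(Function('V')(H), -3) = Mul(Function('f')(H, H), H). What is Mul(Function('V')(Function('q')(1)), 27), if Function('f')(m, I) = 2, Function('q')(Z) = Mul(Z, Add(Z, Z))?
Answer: 189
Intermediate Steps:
Function('q')(Z) = Mul(2, Pow(Z, 2)) (Function('q')(Z) = Mul(Z, Mul(2, Z)) = Mul(2, Pow(Z, 2)))
Function('V')(H) = Add(3, Mul(2, H))
Mul(Function('V')(Function('q')(1)), 27) = Mul(Add(3, Mul(2, Mul(2, Pow(1, 2)))), 27) = Mul(Add(3, Mul(2, Mul(2, 1))), 27) = Mul(Add(3, Mul(2, 2)), 27) = Mul(Add(3, 4), 27) = Mul(7, 27) = 189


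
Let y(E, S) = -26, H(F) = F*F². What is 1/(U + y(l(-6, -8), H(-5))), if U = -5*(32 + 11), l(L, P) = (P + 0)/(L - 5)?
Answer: -1/241 ≈ -0.0041494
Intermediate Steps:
l(L, P) = P/(-5 + L)
H(F) = F³
U = -215 (U = -5*43 = -215)
1/(U + y(l(-6, -8), H(-5))) = 1/(-215 - 26) = 1/(-241) = -1/241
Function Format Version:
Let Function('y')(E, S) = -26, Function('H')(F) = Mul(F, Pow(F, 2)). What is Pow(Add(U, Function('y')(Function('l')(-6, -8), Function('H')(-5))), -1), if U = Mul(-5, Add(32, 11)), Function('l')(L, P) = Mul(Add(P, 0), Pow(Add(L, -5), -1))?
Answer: Rational(-1, 241) ≈ -0.0041494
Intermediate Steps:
Function('l')(L, P) = Mul(P, Pow(Add(-5, L), -1))
Function('H')(F) = Pow(F, 3)
U = -215 (U = Mul(-5, 43) = -215)
Pow(Add(U, Function('y')(Function('l')(-6, -8), Function('H')(-5))), -1) = Pow(Add(-215, -26), -1) = Pow(-241, -1) = Rational(-1, 241)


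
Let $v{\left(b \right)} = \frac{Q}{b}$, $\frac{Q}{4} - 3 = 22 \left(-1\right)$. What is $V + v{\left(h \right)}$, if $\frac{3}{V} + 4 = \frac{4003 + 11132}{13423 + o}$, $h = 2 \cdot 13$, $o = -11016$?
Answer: $- \frac{115393}{71591} \approx -1.6118$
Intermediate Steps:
$Q = -76$ ($Q = 12 + 4 \cdot 22 \left(-1\right) = 12 + 4 \left(-22\right) = 12 - 88 = -76$)
$h = 26$
$v{\left(b \right)} = - \frac{76}{b}$
$V = \frac{7221}{5507}$ ($V = \frac{3}{-4 + \frac{4003 + 11132}{13423 - 11016}} = \frac{3}{-4 + \frac{15135}{2407}} = \frac{3}{\frac{5507}{2407}} = 3 \cdot \frac{2407}{5507} = \frac{7221}{5507} \approx 1.3112$)
$V + v{\left(h \right)} = \frac{7221}{5507} - \frac{76}{26} = \frac{7221}{5507} - \frac{38}{13} = - \frac{115393}{71591}$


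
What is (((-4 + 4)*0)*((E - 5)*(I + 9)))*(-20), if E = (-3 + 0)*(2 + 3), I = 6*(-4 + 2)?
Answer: 0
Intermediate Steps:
I = -12 (I = 6*(-2) = -12)
E = -15 (E = -3*5 = -15)
(((-4 + 4)*0)*((E - 5)*(I + 9)))*(-20) = (((-4 + 4)*0)*((-15 - 5)*(-12 + 9)))*(-20) = ((0*0)*(-20*(-3)))*(-20) = (0*60)*(-20) = 0*(-20) = 0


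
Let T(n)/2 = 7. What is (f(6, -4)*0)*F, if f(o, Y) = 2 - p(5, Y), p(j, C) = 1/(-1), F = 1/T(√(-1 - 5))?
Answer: 0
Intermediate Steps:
T(n) = 14 (T(n) = 2*7 = 14)
F = 1/14 ≈ 0.071429
p(j, C) = -1
f(o, Y) = 3 (f(o, Y) = 2 - 1*(-1) = 2 + 1 = 3)
(f(6, -4)*0)*F = (3*0)*(1/14) = 0*(1/14) = 0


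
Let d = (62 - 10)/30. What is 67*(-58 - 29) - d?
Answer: -87461/15 ≈ -5830.7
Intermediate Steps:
d = 26/15 (d = 52*(1/30) = 26/15 ≈ 1.7333)
67*(-58 - 29) - d = 67*(-58 - 29) - 1*26/15 = 67*(-87) - 26/15 = -5829 - 26/15 = -87461/15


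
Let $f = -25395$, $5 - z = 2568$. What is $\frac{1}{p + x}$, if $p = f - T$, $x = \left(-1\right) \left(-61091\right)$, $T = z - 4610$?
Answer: $\frac{1}{42869} \approx 2.3327 \cdot 10^{-5}$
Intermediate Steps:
$z = -2563$ ($z = 5 - 2568 = -2563$)
$T = -7173$ ($T = -2563 - 4610 = -7173$)
$x = 61091$
$p = -18222$ ($p = -25395 - -7173 = -25395 + 7173 = -18222$)
$\frac{1}{p + x} = \frac{1}{-18222 + 61091} = \frac{1}{42869}$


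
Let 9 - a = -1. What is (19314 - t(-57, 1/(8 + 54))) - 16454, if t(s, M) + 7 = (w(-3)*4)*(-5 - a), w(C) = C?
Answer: 2687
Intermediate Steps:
a = 10 (a = 9 - 1*(-1) = 9 + 1 = 10)
t(s, M) = 173 (t(s, M) = -7 + (-3*4)*(-5 - 1*10) = -7 - 12*(-5 - 10) = -7 - 12*(-15) = -7 + 180 = 173)
(19314 - t(-57, 1/(8 + 54))) - 16454 = (19314 - 1*173) - 16454 = (19314 - 173) - 16454 = 19141 - 16454 = 2687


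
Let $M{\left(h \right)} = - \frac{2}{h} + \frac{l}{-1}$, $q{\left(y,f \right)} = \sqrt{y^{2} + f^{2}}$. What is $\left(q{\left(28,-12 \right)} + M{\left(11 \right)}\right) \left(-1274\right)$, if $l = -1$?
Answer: $- \frac{11466}{11} - 5096 \sqrt{58} \approx -39852.0$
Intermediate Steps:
$q{\left(y,f \right)} = \sqrt{f^{2} + y^{2}}$
$M{\left(h \right)} = 1 - \frac{2}{h}$ ($M{\left(h \right)} = - \frac{2}{h} - \frac{1}{-1} = - \frac{2}{h} - -1 = - \frac{2}{h} + 1 = 1 - \frac{2}{h}$)
$\left(q{\left(28,-12 \right)} + M{\left(11 \right)}\right) \left(-1274\right) = \left(\sqrt{\left(-12\right)^{2} + 28^{2}} + \frac{-2 + 11}{11}\right) \left(-1274\right) = \left(\sqrt{144 + 784} + \frac{1}{11} \cdot 9\right) \left(-1274\right) = \left(\sqrt{928} + \frac{9}{11}\right) \left(-1274\right) = \left(4 \sqrt{58} + \frac{9}{11}\right) \left(-1274\right) = \left(\frac{9}{11} + 4 \sqrt{58}\right) \left(-1274\right) = - \frac{11466}{11} - 5096 \sqrt{58}$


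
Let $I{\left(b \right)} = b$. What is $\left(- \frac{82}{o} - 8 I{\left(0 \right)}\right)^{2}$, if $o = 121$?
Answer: $\frac{6724}{14641} \approx 0.45926$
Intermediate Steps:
$\left(- \frac{82}{o} - 8 I{\left(0 \right)}\right)^{2} = \left(- \frac{82}{121} - 0\right)^{2} = \left(\left(-82\right) \frac{1}{121} + 0\right)^{2} = \left(- \frac{82}{121} + 0\right)^{2} = \left(- \frac{82}{121}\right)^{2} = \frac{6724}{14641}$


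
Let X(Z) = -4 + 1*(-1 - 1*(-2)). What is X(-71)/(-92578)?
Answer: 3/92578 ≈ 3.2405e-5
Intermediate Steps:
X(Z) = -3 (X(Z) = -4 + 1*(-1 + 2) = -4 + 1*1 = -4 + 1 = -3)
X(-71)/(-92578) = -3/(-92578) = -3*(-1/92578) = 3/92578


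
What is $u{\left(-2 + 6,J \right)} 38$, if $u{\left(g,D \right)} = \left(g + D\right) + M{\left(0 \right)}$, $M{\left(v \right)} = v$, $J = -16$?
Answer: $-456$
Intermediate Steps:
$u{\left(g,D \right)} = D + g$ ($u{\left(g,D \right)} = \left(g + D\right) + 0 = \left(D + g\right) + 0 = D + g$)
$u{\left(-2 + 6,J \right)} 38 = \left(-16 + \left(-2 + 6\right)\right) 38 = \left(-16 + 4\right) 38 = \left(-12\right) 38 = -456$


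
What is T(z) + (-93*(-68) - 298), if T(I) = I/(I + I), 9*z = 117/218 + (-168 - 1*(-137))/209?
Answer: 12053/2 ≈ 6026.5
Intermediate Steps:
z = 17695/410058 (z = (117/218 + (-168 - 1*(-137))/209)/9 = (117*(1/218) + (-168 + 137)*(1/209))/9 = (117/218 - 31*1/209)/9 = (117/218 - 31/209)/9 = (1/9)*(17695/45562) = 17695/410058 ≈ 0.043152)
T(I) = 1/2 (T(I) = I/((2*I)) = (1/(2*I))*I = 1/2)
T(z) + (-93*(-68) - 298) = 1/2 + (-93*(-68) - 298) = 1/2 + (6324 - 298) = 1/2 + 6026 = 12053/2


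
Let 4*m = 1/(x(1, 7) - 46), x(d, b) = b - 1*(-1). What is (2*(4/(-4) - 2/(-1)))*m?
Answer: -1/76 ≈ -0.013158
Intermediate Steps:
x(d, b) = 1 + b (x(d, b) = b + 1 = 1 + b)
m = -1/152 (m = 1/(4*((1 + 7) - 46)) = 1/(4*(8 - 46)) = (1/4)/(-38) = (1/4)*(-1/38) = -1/152 ≈ -0.0065789)
(2*(4/(-4) - 2/(-1)))*m = (2*(4/(-4) - 2/(-1)))*(-1/152) = (2*(4*(-1/4) - 2*(-1)))*(-1/152) = (2*(-1 + 2))*(-1/152) = (2*1)*(-1/152) = 2*(-1/152) = -1/76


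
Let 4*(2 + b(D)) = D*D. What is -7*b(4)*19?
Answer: -266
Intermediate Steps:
b(D) = -2 + D²/4 (b(D) = -2 + (D*D)/4 = -2 + D²/4)
-7*b(4)*19 = -7*(-2 + (¼)*4²)*19 = -7*(-2 + (¼)*16)*19 = -7*(-2 + 4)*19 = -7*2*19 = -14*19 = -266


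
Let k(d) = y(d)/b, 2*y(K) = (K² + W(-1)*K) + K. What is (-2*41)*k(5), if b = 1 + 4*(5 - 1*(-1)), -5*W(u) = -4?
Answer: -1394/25 ≈ -55.760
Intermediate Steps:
W(u) = ⅘ (W(u) = -⅕*(-4) = ⅘)
y(K) = K²/2 + 9*K/10 (y(K) = ((K² + 4*K/5) + K)/2 = (K² + 9*K/5)/2 = K²/2 + 9*K/10)
b = 25 (b = 1 + 4*(5 + 1) = 1 + 4*6 = 1 + 24 = 25)
k(d) = d*(9 + 5*d)/250 (k(d) = (d*(9 + 5*d)/10)/25 = (d*(9 + 5*d)/10)*(1/25) = d*(9 + 5*d)/250)
(-2*41)*k(5) = (-2*41)*((1/250)*5*(9 + 5*5)) = -41*5*(9 + 25)/125 = -41*5*34/125 = -82*17/25 = -1394/25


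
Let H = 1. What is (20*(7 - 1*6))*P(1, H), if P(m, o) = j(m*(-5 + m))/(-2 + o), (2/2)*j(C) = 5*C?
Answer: 400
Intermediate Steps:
j(C) = 5*C
P(m, o) = 5*m*(-5 + m)/(-2 + o) (P(m, o) = (5*(m*(-5 + m)))/(-2 + o) = (5*m*(-5 + m))/(-2 + o) = 5*m*(-5 + m)/(-2 + o))
(20*(7 - 1*6))*P(1, H) = (20*(7 - 1*6))*(5*1*(-5 + 1)/(-2 + 1)) = (20*(7 - 6))*(5*1*(-4)/(-1)) = (20*1)*(5*1*(-1)*(-4)) = 20*20 = 400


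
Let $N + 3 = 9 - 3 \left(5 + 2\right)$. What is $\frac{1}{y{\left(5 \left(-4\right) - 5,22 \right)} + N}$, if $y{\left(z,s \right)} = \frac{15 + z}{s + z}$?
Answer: $- \frac{3}{35} \approx -0.085714$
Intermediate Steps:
$N = -15$ ($N = -3 + \left(9 - 3 \left(5 + 2\right)\right) = -3 + \left(9 - 21\right) = -3 - 12 = -15$)
$y{\left(z,s \right)} = \frac{15 + z}{s + z}$
$\frac{1}{y{\left(5 \left(-4\right) - 5,22 \right)} + N} = \frac{1}{\frac{15 + \left(5 \left(-4\right) - 5\right)}{22 + \left(5 \left(-4\right) - 5\right)} - 15} = \frac{1}{\frac{15 - 25}{22 - 25} - 15} = \frac{1}{\frac{1}{-3} \left(-10\right) - 15} = \frac{1}{\left(- \frac{1}{3}\right) \left(-10\right) - 15} = \frac{1}{\frac{10}{3} - 15} = \frac{1}{- \frac{35}{3}} = - \frac{3}{35}$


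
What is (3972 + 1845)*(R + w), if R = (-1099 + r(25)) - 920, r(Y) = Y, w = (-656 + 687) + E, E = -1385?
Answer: -19475316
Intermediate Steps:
w = -1354 (w = (-656 + 687) - 1385 = 31 - 1385 = -1354)
R = -1994 (R = (-1099 + 25) - 920 = -1074 - 920 = -1994)
(3972 + 1845)*(R + w) = (3972 + 1845)*(-1994 - 1354) = 5817*(-3348) = -19475316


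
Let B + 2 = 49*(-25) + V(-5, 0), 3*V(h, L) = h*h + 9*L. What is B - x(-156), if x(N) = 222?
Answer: -4322/3 ≈ -1440.7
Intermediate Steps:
V(h, L) = 3*L + h²/3 (V(h, L) = (h*h + 9*L)/3 = (h² + 9*L)/3 = 3*L + h²/3)
B = -3656/3 (B = -2 + (49*(-25) + (3*0 + (⅓)*(-5)²)) = -2 + (-1225 + (0 + (⅓)*25)) = -2 + (-1225 + (0 + 25/3)) = -2 + (-1225 + 25/3) = -2 - 3650/3 = -3656/3 ≈ -1218.7)
B - x(-156) = -3656/3 - 1*222 = -3656/3 - 222 = -4322/3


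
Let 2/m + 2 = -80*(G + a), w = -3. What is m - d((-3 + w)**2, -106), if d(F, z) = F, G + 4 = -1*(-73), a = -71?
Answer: -2843/79 ≈ -35.987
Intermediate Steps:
G = 69 (G = -4 - 1*(-73) = -4 + 73 = 69)
m = 1/79 (m = 2/(-2 - 80*(69 - 71)) = 2/(-2 - 80*(-2)) = 2/(-2 + 160) = 2/158 = 2*(1/158) = 1/79 ≈ 0.012658)
m - d((-3 + w)**2, -106) = 1/79 - (-3 - 3)**2 = 1/79 - 1*(-6)**2 = 1/79 - 1*36 = 1/79 - 36 = -2843/79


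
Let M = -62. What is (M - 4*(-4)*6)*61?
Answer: 2074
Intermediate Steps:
(M - 4*(-4)*6)*61 = (-62 - 4*(-4)*6)*61 = (-62 + 16*6)*61 = (-62 + 96)*61 = 34*61 = 2074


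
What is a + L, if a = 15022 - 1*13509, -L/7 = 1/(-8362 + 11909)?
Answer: 5366604/3547 ≈ 1513.0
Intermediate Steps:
L = -7/3547 (L = -7/(-8362 + 11909) = -7/3547 ≈ -0.0019735)
a = 1513 (a = 15022 - 13509 = 1513)
a + L = 1513 - 7/3547 = 5366604/3547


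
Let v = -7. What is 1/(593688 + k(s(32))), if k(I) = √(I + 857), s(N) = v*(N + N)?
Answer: 593688/352465440935 - √409/352465440935 ≈ 1.6843e-6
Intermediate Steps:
s(N) = -14*N (s(N) = -7*(N + N) = -14*N)
k(I) = √(857 + I)
1/(593688 + k(s(32))) = 1/(593688 + √(857 - 14*32)) = 1/(593688 + √(857 - 448)) = 1/(593688 + √409)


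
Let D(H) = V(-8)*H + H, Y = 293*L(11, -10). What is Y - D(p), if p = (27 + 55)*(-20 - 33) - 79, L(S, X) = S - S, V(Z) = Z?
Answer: -30975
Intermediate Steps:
L(S, X) = 0
Y = 0 (Y = 293*0 = 0)
p = -4425 (p = 82*(-53) - 79 = -4346 - 79 = -4425)
D(H) = -7*H (D(H) = -8*H + H = -7*H)
Y - D(p) = 0 - (-7)*(-4425) = 0 - 1*30975 = 0 - 30975 = -30975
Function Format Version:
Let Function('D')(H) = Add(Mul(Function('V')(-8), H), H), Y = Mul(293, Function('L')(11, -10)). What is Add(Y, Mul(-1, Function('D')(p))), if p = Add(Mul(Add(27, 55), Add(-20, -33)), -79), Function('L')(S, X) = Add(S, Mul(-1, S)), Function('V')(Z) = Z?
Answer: -30975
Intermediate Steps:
Function('L')(S, X) = 0
Y = 0 (Y = Mul(293, 0) = 0)
p = -4425 (p = Add(Mul(82, -53), -79) = Add(-4346, -79) = -4425)
Function('D')(H) = Mul(-7, H) (Function('D')(H) = Add(Mul(-8, H), H) = Mul(-7, H))
Add(Y, Mul(-1, Function('D')(p))) = Add(0, Mul(-1, Mul(-7, -4425))) = Add(0, Mul(-1, 30975)) = Add(0, -30975) = -30975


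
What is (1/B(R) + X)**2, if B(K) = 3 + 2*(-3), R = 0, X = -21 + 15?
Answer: 361/9 ≈ 40.111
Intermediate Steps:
X = -6
B(K) = -3 (B(K) = 3 - 6 = -3)
(1/B(R) + X)**2 = (1/(-3) - 6)**2 = (-1/3 - 6)**2 = (-19/3)**2 = 361/9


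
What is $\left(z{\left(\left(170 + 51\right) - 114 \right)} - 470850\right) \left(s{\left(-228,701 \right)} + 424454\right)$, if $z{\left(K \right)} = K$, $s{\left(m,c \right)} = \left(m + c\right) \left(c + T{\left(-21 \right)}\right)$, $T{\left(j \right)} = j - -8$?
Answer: $-352999819354$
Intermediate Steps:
$T{\left(j \right)} = 8 + j$ ($T{\left(j \right)} = j + 8 = 8 + j$)
$s{\left(m,c \right)} = \left(-13 + c\right) \left(c + m\right)$ ($s{\left(m,c \right)} = \left(m + c\right) \left(c + \left(8 - 21\right)\right) = \left(c + m\right) \left(c - 13\right) = \left(c + m\right) \left(-13 + c\right) = \left(-13 + c\right) \left(c + m\right)$)
$\left(z{\left(\left(170 + 51\right) - 114 \right)} - 470850\right) \left(s{\left(-228,701 \right)} + 424454\right) = \left(\left(\left(170 + 51\right) - 114\right) - 470850\right) \left(\left(701^{2} - 9113 - -2964 + 701 \left(-228\right)\right) + 424454\right) = \left(\left(221 - 114\right) - 470850\right) \left(\left(491401 - 9113 + 2964 - 159828\right) + 424454\right) = \left(107 - 470850\right) \left(325424 + 424454\right) = \left(-470743\right) 749878 = -352999819354$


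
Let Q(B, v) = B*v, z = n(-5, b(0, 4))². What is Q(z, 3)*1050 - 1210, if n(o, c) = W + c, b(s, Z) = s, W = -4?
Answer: 49190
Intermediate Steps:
n(o, c) = -4 + c
z = 16 (z = (-4 + 0)² = (-4)² = 16)
Q(z, 3)*1050 - 1210 = (16*3)*1050 - 1210 = 48*1050 - 1210 = 50400 - 1210 = 49190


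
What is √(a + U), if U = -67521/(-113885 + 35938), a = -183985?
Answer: I*√1117838805774478/77947 ≈ 428.93*I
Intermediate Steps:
U = 67521/77947 (U = -67521/(-77947) = -67521*(-1/77947) = 67521/77947 ≈ 0.86624)
√(a + U) = √(-183985 + 67521/77947) = √(-14341011274/77947) = I*√1117838805774478/77947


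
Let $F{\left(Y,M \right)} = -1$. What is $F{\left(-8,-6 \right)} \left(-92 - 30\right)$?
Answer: $122$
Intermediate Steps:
$F{\left(-8,-6 \right)} \left(-92 - 30\right) = - (-92 - 30) = \left(-1\right) \left(-122\right) = 122$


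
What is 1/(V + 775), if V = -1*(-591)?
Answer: 1/1366 ≈ 0.00073206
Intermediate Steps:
V = 591
1/(V + 775) = 1/(591 + 775) = 1/1366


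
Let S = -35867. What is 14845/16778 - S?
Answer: 601791371/16778 ≈ 35868.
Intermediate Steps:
14845/16778 - S = 14845/16778 - 1*(-35867) = 14845*(1/16778) + 35867 = 14845/16778 + 35867 = 601791371/16778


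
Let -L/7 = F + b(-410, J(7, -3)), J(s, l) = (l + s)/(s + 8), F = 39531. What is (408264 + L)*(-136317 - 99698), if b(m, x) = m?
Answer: -31724428255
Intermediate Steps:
J(s, l) = (l + s)/(8 + s)
L = -273847 (L = -7*(39531 - 410) = -7*39121 = -273847)
(408264 + L)*(-136317 - 99698) = (408264 - 273847)*(-136317 - 99698) = 134417*(-236015) = -31724428255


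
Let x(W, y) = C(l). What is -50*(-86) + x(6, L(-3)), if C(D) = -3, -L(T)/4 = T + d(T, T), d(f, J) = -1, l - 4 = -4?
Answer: 4297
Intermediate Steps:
l = 0 (l = 4 - 4 = 0)
L(T) = 4 - 4*T (L(T) = -4*(T - 1) = -4*(-1 + T) = 4 - 4*T)
x(W, y) = -3
-50*(-86) + x(6, L(-3)) = -50*(-86) - 3 = 4300 - 3 = 4297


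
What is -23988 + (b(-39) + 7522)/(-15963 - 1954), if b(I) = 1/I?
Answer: -16762220201/698763 ≈ -23988.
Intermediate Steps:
-23988 + (b(-39) + 7522)/(-15963 - 1954) = -23988 + (1/(-39) + 7522)/(-15963 - 1954) = -23988 + (-1/39 + 7522)/(-17917) = -23988 + (293357/39)*(-1/17917) = -23988 - 293357/698763 = -16762220201/698763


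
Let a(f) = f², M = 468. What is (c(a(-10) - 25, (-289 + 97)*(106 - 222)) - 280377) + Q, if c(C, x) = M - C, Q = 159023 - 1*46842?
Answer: -167803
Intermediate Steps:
Q = 112181 (Q = 159023 - 46842 = 112181)
c(C, x) = 468 - C
(c(a(-10) - 25, (-289 + 97)*(106 - 222)) - 280377) + Q = ((468 - ((-10)² - 25)) - 280377) + 112181 = ((468 - (100 - 25)) - 280377) + 112181 = ((468 - 1*75) - 280377) + 112181 = ((468 - 75) - 280377) + 112181 = (393 - 280377) + 112181 = -279984 + 112181 = -167803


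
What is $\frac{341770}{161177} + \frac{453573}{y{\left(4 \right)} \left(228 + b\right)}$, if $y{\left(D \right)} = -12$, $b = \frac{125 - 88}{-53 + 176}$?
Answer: $- \frac{2958937978781}{18104045348} \approx -163.44$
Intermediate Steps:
$b = \frac{37}{123} \approx 0.30081$
$\frac{341770}{161177} + \frac{453573}{y{\left(4 \right)} \left(228 + b\right)} = \frac{341770}{161177} + \frac{453573}{\left(-12\right) \left(228 + \frac{37}{123}\right)} = 341770 \cdot \frac{1}{161177} + \frac{453573}{\left(-12\right) \frac{28081}{123}} = \frac{341770}{161177} + \frac{453573}{- \frac{112324}{41}} = \frac{341770}{161177} + 453573 \left(- \frac{41}{112324}\right) = \frac{341770}{161177} - \frac{18596493}{112324} = - \frac{2958937978781}{18104045348}$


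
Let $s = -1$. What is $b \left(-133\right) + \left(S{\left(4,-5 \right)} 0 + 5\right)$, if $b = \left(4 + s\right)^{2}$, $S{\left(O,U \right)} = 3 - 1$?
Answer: $-1192$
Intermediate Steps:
$S{\left(O,U \right)} = 2$ ($S{\left(O,U \right)} = 3 - 1 = 2$)
$b = 9$ ($b = \left(4 - 1\right)^{2} = 3^{2} = 9$)
$b \left(-133\right) + \left(S{\left(4,-5 \right)} 0 + 5\right) = 9 \left(-133\right) + \left(2 \cdot 0 + 5\right) = -1197 + \left(0 + 5\right) = -1197 + 5 = -1192$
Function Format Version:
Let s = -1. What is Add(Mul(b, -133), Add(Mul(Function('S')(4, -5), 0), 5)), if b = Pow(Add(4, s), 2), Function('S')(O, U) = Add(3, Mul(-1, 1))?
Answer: -1192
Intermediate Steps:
Function('S')(O, U) = 2 (Function('S')(O, U) = Add(3, -1) = 2)
b = 9 (b = Pow(Add(4, -1), 2) = Pow(3, 2) = 9)
Add(Mul(b, -133), Add(Mul(Function('S')(4, -5), 0), 5)) = Add(Mul(9, -133), Add(Mul(2, 0), 5)) = Add(-1197, Add(0, 5)) = Add(-1197, 5) = -1192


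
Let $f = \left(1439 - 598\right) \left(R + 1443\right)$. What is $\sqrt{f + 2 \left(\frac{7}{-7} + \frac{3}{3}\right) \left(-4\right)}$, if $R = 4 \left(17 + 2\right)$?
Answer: $203 \sqrt{31} \approx 1130.3$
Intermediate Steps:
$R = 76$ ($R = 4 \cdot 19 = 76$)
$f = 1277479$ ($f = \left(1439 - 598\right) \left(76 + 1443\right) = 841 \cdot 1519 = 1277479$)
$\sqrt{f + 2 \left(\frac{7}{-7} + \frac{3}{3}\right) \left(-4\right)} = \sqrt{1277479 + 2 \left(\frac{7}{-7} + \frac{3}{3}\right) \left(-4\right)} = \sqrt{1277479 + 2 \left(7 \left(- \frac{1}{7}\right) + 3 \cdot \frac{1}{3}\right) \left(-4\right)} = \sqrt{1277479 + 2 \left(-1 + 1\right) \left(-4\right)} = \sqrt{1277479 + 2 \cdot 0 \left(-4\right)} = \sqrt{1277479 + 0 \left(-4\right)} = \sqrt{1277479 + 0} = \sqrt{1277479} = 203 \sqrt{31}$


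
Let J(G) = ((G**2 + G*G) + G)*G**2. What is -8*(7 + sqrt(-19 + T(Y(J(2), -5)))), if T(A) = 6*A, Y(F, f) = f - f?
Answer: -56 - 8*I*sqrt(19) ≈ -56.0 - 34.871*I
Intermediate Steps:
J(G) = G**2*(G + 2*G**2) (J(G) = ((G**2 + G**2) + G)*G**2 = (2*G**2 + G)*G**2 = (G + 2*G**2)*G**2 = G**2*(G + 2*G**2))
Y(F, f) = 0
-8*(7 + sqrt(-19 + T(Y(J(2), -5)))) = -8*(7 + sqrt(-19 + 6*0)) = -8*(7 + sqrt(-19 + 0)) = -8*(7 + sqrt(-19)) = -8*(7 + I*sqrt(19)) = -56 - 8*I*sqrt(19)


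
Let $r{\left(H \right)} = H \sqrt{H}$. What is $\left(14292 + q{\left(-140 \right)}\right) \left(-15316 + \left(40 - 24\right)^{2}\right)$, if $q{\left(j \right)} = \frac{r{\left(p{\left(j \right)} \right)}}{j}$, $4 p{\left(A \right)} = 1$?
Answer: $- \frac{12053300367}{56} \approx -2.1524 \cdot 10^{8}$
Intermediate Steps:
$p{\left(A \right)} = \frac{1}{4}$ ($p{\left(A \right)} = \frac{1}{4} \cdot 1 = \frac{1}{4}$)
$r{\left(H \right)} = H^{\frac{3}{2}}$
$q{\left(j \right)} = \frac{1}{8 j}$
$\left(14292 + q{\left(-140 \right)}\right) \left(-15316 + \left(40 - 24\right)^{2}\right) = \left(14292 + \frac{1}{8 \left(-140\right)}\right) \left(-15316 + \left(40 - 24\right)^{2}\right) = \left(14292 + \frac{1}{8} \left(- \frac{1}{140}\right)\right) \left(-15316 + 16^{2}\right) = \left(14292 - \frac{1}{1120}\right) \left(-15316 + 256\right) = \frac{16007039}{1120} \left(-15060\right) = - \frac{12053300367}{56}$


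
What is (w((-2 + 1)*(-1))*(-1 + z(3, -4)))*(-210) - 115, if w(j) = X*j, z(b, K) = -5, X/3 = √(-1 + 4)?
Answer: -115 + 3780*√3 ≈ 6432.1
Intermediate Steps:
X = 3*√3 (X = 3*√(-1 + 4) = 3*√3 ≈ 5.1962)
w(j) = 3*j*√3 (w(j) = (3*√3)*j = 3*j*√3)
(w((-2 + 1)*(-1))*(-1 + z(3, -4)))*(-210) - 115 = ((3*((-2 + 1)*(-1))*√3)*(-1 - 5))*(-210) - 115 = ((3*(-1*(-1))*√3)*(-6))*(-210) - 115 = ((3*1*√3)*(-6))*(-210) - 115 = ((3*√3)*(-6))*(-210) - 115 = -18*√3*(-210) - 115 = 3780*√3 - 115 = -115 + 3780*√3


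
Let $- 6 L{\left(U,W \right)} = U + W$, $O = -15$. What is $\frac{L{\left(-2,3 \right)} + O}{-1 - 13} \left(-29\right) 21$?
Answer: $- \frac{2639}{4} \approx -659.75$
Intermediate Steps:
$L{\left(U,W \right)} = - \frac{U}{6} - \frac{W}{6}$ ($L{\left(U,W \right)} = - \frac{U + W}{6} = - \frac{U}{6} - \frac{W}{6}$)
$\frac{L{\left(-2,3 \right)} + O}{-1 - 13} \left(-29\right) 21 = \frac{\left(\left(- \frac{1}{6}\right) \left(-2\right) - \frac{1}{2}\right) - 15}{-1 - 13} \left(-29\right) 21 = \frac{\left(\frac{1}{3} - \frac{1}{2}\right) - 15}{-14} \left(-29\right) 21 = \left(- \frac{1}{6} - 15\right) \left(- \frac{1}{14}\right) \left(-29\right) 21 = \left(- \frac{91}{6}\right) \left(- \frac{1}{14}\right) \left(-29\right) 21 = \frac{13}{12} \left(-29\right) 21 = \left(- \frac{377}{12}\right) 21 = - \frac{2639}{4}$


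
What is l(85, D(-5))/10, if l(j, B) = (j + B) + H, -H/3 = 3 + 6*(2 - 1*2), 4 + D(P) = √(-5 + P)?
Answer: 36/5 + I*√10/10 ≈ 7.2 + 0.31623*I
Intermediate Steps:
D(P) = -4 + √(-5 + P)
H = -9 (H = -3*(3 + 6*(2 - 1*2)) = -3*(3 + 6*(2 - 2)) = -3*(3 + 6*0) = -3*(3 + 0) = -3*3 = -9)
l(j, B) = -9 + B + j (l(j, B) = (j + B) - 9 = (B + j) - 9 = -9 + B + j)
l(85, D(-5))/10 = (-9 + (-4 + √(-5 - 5)) + 85)/10 = (-9 + (-4 + √(-10)) + 85)*(⅒) = (-9 + (-4 + I*√10) + 85)*(⅒) = (72 + I*√10)*(⅒) = 36/5 + I*√10/10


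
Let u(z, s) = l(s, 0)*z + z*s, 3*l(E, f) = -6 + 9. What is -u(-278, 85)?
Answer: 23908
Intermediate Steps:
l(E, f) = 1 (l(E, f) = (-6 + 9)/3 = (⅓)*3 = 1)
u(z, s) = z + s*z (u(z, s) = 1*z + z*s = z + s*z)
-u(-278, 85) = -(-278)*(1 + 85) = -(-278)*86 = -1*(-23908) = 23908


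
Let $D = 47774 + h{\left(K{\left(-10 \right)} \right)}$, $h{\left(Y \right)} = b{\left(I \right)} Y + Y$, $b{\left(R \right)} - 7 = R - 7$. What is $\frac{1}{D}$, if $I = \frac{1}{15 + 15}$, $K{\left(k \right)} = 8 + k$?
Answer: $\frac{15}{716579} \approx 2.0933 \cdot 10^{-5}$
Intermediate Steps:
$I = \frac{1}{30} \approx 0.033333$
$b{\left(R \right)} = R$ ($b{\left(R \right)} = 7 + \left(R - 7\right) = 7 + \left(-7 + R\right) = R$)
$h{\left(Y \right)} = \frac{31 Y}{30}$ ($h{\left(Y \right)} = \frac{Y}{30} + Y = \frac{31 Y}{30}$)
$D = \frac{716579}{15}$ ($D = 47774 + \frac{31 \left(8 - 10\right)}{30} = 47774 + \frac{31}{30} \left(-2\right) = 47774 - \frac{31}{15} = \frac{716579}{15} \approx 47772.0$)
$\frac{1}{D} = \frac{1}{\frac{716579}{15}} = \frac{15}{716579}$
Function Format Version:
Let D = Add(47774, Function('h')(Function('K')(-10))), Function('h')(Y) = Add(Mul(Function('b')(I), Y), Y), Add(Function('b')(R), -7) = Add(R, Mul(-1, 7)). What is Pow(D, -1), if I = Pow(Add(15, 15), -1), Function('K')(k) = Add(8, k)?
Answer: Rational(15, 716579) ≈ 2.0933e-5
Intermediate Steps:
I = Rational(1, 30) (I = Pow(30, -1) = Rational(1, 30) ≈ 0.033333)
Function('b')(R) = R (Function('b')(R) = Add(7, Add(R, Mul(-1, 7))) = Add(7, Add(R, -7)) = Add(7, Add(-7, R)) = R)
Function('h')(Y) = Mul(Rational(31, 30), Y) (Function('h')(Y) = Add(Mul(Rational(1, 30), Y), Y) = Mul(Rational(31, 30), Y))
D = Rational(716579, 15) (D = Add(47774, Mul(Rational(31, 30), Add(8, -10))) = Add(47774, Mul(Rational(31, 30), -2)) = Add(47774, Rational(-31, 15)) = Rational(716579, 15) ≈ 47772.)
Pow(D, -1) = Pow(Rational(716579, 15), -1) = Rational(15, 716579)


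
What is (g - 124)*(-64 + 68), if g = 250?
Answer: 504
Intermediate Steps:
(g - 124)*(-64 + 68) = (250 - 124)*(-64 + 68) = 126*4 = 504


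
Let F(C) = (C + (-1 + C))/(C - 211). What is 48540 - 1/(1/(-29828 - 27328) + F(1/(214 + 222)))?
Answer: 398115122880/8237903 ≈ 48327.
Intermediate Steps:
F(C) = (-1 + 2*C)/(-211 + C)
48540 - 1/(1/(-29828 - 27328) + F(1/(214 + 222))) = 48540 - 1/(1/(-29828 - 27328) + (-1 + 2/(214 + 222))/(-211 + 1/(214 + 222))) = 48540 - 1/(1/(-57156) + (-1 + 2/436)/(-211 + 1/436)) = 48540 - 1/(-1/57156 + (-1 + 2*(1/436))/(-211 + 1/436)) = 48540 - 1/(-1/57156 + (-1 + 1/218)/(-91995/436)) = 48540 - 1/(-1/57156 - 436/91995*(-217/218)) = 48540 - 1/(-1/57156 + 434/91995) = 48540 - 1/8237903/1752688740 = 48540 - 1*1752688740/8237903 = 48540 - 1752688740/8237903 = 398115122880/8237903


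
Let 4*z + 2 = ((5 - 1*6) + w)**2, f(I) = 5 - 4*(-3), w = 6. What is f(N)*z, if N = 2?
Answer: 391/4 ≈ 97.750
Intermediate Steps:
f(I) = 17 (f(I) = 5 + 12 = 17)
z = 23/4 (z = -1/2 + ((5 - 1*6) + 6)**2/4 = -1/2 + ((5 - 6) + 6)**2/4 = -1/2 + (-1 + 6)**2/4 = -1/2 + (1/4)*5**2 = -1/2 + (1/4)*25 = -1/2 + 25/4 = 23/4 ≈ 5.7500)
f(N)*z = 17*(23/4) = 391/4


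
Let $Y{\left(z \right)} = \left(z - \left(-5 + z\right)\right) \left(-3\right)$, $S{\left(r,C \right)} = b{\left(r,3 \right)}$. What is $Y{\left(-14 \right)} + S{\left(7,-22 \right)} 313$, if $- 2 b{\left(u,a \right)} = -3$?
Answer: $\frac{909}{2} \approx 454.5$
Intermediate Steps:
$b{\left(u,a \right)} = \frac{3}{2}$ ($b{\left(u,a \right)} = \left(- \frac{1}{2}\right) \left(-3\right) = \frac{3}{2}$)
$S{\left(r,C \right)} = \frac{3}{2}$
$Y{\left(z \right)} = -15$ ($Y{\left(z \right)} = 5 \left(-3\right) = -15$)
$Y{\left(-14 \right)} + S{\left(7,-22 \right)} 313 = -15 + \frac{3}{2} \cdot 313 = -15 + \frac{939}{2} = \frac{909}{2}$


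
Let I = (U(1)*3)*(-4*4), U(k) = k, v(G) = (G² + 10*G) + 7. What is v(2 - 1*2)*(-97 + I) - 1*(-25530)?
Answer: 24515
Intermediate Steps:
v(G) = 7 + G² + 10*G
I = -48 (I = (1*3)*(-4*4) = 3*(-16) = -48)
v(2 - 1*2)*(-97 + I) - 1*(-25530) = (7 + (2 - 1*2)² + 10*(2 - 1*2))*(-97 - 48) - 1*(-25530) = (7 + (2 - 2)² + 10*(2 - 2))*(-145) + 25530 = (7 + 0² + 10*0)*(-145) + 25530 = (7 + 0 + 0)*(-145) + 25530 = 7*(-145) + 25530 = -1015 + 25530 = 24515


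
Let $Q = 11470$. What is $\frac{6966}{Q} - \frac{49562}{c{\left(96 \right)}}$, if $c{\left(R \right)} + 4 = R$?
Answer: $- \frac{141958817}{263810} \approx -538.11$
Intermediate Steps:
$c{\left(R \right)} = -4 + R$
$\frac{6966}{Q} - \frac{49562}{c{\left(96 \right)}} = \frac{6966}{11470} - \frac{49562}{-4 + 96} = 6966 \cdot \frac{1}{11470} - \frac{49562}{92} = \frac{3483}{5735} - \frac{24781}{46} = - \frac{141958817}{263810}$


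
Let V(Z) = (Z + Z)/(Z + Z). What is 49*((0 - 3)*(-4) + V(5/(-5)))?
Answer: 637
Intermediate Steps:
V(Z) = 1 (V(Z) = (2*Z)/((2*Z)) = (2*Z)*(1/(2*Z)) = 1)
49*((0 - 3)*(-4) + V(5/(-5))) = 49*((0 - 3)*(-4) + 1) = 49*(-3*(-4) + 1) = 49*(12 + 1) = 49*13 = 637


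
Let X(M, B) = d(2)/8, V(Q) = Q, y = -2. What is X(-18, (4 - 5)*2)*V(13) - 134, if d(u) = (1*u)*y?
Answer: -281/2 ≈ -140.50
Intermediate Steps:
d(u) = -2*u (d(u) = (1*u)*(-2) = u*(-2) = -2*u)
X(M, B) = -1/2 (X(M, B) = -2*2/8 = -4*1/8 = -1/2)
X(-18, (4 - 5)*2)*V(13) - 134 = -1/2*13 - 134 = -13/2 - 134 = -281/2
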